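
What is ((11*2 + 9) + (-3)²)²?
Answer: 1600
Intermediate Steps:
((11*2 + 9) + (-3)²)² = ((22 + 9) + 9)² = (31 + 9)² = 40² = 1600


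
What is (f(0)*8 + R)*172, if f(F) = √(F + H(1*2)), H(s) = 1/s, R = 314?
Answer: 54008 + 688*√2 ≈ 54981.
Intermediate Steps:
f(F) = √(½ + F) (f(F) = √(F + 1/(1*2)) = √(F + 1/2) = √(F + ½) = √(½ + F))
(f(0)*8 + R)*172 = ((√(2 + 4*0)/2)*8 + 314)*172 = ((√(2 + 0)/2)*8 + 314)*172 = ((√2/2)*8 + 314)*172 = (4*√2 + 314)*172 = (314 + 4*√2)*172 = 54008 + 688*√2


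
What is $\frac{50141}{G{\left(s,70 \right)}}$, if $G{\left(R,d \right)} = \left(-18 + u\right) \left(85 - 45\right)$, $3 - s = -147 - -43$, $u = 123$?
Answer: $\frac{7163}{600} \approx 11.938$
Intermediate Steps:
$s = 107$ ($s = 3 - \left(-147 - -43\right) = 3 - \left(-147 + 43\right) = 3 - -104 = 3 + 104 = 107$)
$G{\left(R,d \right)} = 4200$ ($G{\left(R,d \right)} = \left(-18 + 123\right) \left(85 - 45\right) = 105 \cdot 40 = 4200$)
$\frac{50141}{G{\left(s,70 \right)}} = \frac{50141}{4200} = 50141 \cdot \frac{1}{4200} = \frac{7163}{600}$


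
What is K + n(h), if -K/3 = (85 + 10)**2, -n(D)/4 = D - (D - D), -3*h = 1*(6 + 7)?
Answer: -81173/3 ≈ -27058.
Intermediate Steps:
h = -13/3 (h = -(6 + 7)/3 = -13/3 ≈ -4.3333)
n(D) = -4*D (n(D) = -4*(D - (D - D)) = -4*(D - 1*0) = -4*(D + 0) = -4*D)
K = -27075 (K = -3*(85 + 10)**2 = -3*95**2 = -3*9025 = -27075)
K + n(h) = -27075 - 4*(-13/3) = -27075 + 52/3 = -81173/3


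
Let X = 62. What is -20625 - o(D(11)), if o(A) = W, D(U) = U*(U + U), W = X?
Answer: -20687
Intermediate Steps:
W = 62
D(U) = 2*U² (D(U) = U*(2*U) = 2*U²)
o(A) = 62
-20625 - o(D(11)) = -20625 - 1*62 = -20625 - 62 = -20687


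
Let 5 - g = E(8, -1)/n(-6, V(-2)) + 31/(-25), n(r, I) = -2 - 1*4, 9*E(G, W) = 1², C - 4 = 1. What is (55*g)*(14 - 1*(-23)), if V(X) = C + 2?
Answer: 3438743/270 ≈ 12736.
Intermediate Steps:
C = 5 (C = 4 + 1 = 5)
V(X) = 7 (V(X) = 5 + 2 = 7)
E(G, W) = ⅑ (E(G, W) = (⅑)*1² = (⅑)*1 = ⅑)
n(r, I) = -6 (n(r, I) = -2 - 4 = -6)
g = 8449/1350 (g = 5 - ((⅑)/(-6) + 31/(-25)) = 5 - ((⅑)*(-⅙) + 31*(-1/25)) = 5 - (-1/54 - 31/25) = 5 - 1*(-1699/1350) = 5 + 1699/1350 = 8449/1350 ≈ 6.2585)
(55*g)*(14 - 1*(-23)) = (55*(8449/1350))*(14 - 1*(-23)) = 92939*(14 + 23)/270 = (92939/270)*37 = 3438743/270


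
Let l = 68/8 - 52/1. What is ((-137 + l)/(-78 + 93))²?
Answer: 130321/900 ≈ 144.80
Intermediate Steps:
l = -87/2 (l = 68*(⅛) - 52*1 = 17/2 - 52 = -87/2 ≈ -43.500)
((-137 + l)/(-78 + 93))² = ((-137 - 87/2)/(-78 + 93))² = (-361/2/15)² = (-361/2*1/15)² = (-361/30)² = 130321/900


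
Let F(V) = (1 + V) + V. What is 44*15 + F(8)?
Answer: 677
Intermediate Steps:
F(V) = 1 + 2*V
44*15 + F(8) = 44*15 + (1 + 2*8) = 660 + (1 + 16) = 660 + 17 = 677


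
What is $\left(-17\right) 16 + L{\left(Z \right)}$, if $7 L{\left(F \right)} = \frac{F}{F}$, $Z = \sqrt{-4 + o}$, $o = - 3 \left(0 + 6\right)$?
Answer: $- \frac{1903}{7} \approx -271.86$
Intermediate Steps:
$o = -18$ ($o = \left(-3\right) 6 = -18$)
$Z = i \sqrt{22}$ ($Z = \sqrt{-4 - 18} = \sqrt{-22} = i \sqrt{22} \approx 4.6904 i$)
$L{\left(F \right)} = \frac{1}{7}$ ($L{\left(F \right)} = \frac{F \frac{1}{F}}{7} = \frac{1}{7} \cdot 1 = \frac{1}{7}$)
$\left(-17\right) 16 + L{\left(Z \right)} = \left(-17\right) 16 + \frac{1}{7} = -272 + \frac{1}{7} = - \frac{1903}{7}$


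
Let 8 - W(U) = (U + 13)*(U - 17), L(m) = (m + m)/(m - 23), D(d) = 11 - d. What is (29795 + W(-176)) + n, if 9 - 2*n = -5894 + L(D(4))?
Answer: 20735/16 ≈ 1295.9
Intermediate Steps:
L(m) = 2*m/(-23 + m) (L(m) = (2*m)/(-23 + m) = 2*m/(-23 + m))
W(U) = 8 - (-17 + U)*(13 + U) (W(U) = 8 - (U + 13)*(U - 17) = 8 - (13 + U)*(-17 + U) = 8 - (-17 + U)*(13 + U))
n = 47231/16 (n = 9/2 - (-5894 + 2*(11 - 1*4)/(-23 + (11 - 1*4)))/2 = 9/2 - (-5894 + 2*(11 - 4)/(-23 + (11 - 4)))/2 = 9/2 - (-5894 + 2*7/(-23 + 7))/2 = 9/2 - (-5894 + 2*7/(-16))/2 = 9/2 - (-5894 + 2*7*(-1/16))/2 = 9/2 - (-5894 - 7/8)/2 = 9/2 - 1/2*(-47159/8) = 9/2 + 47159/16 = 47231/16 ≈ 2951.9)
(29795 + W(-176)) + n = (29795 + (229 - 1*(-176)**2 + 4*(-176))) + 47231/16 = (29795 + (229 - 1*30976 - 704)) + 47231/16 = (29795 + (229 - 30976 - 704)) + 47231/16 = (29795 - 31451) + 47231/16 = -1656 + 47231/16 = 20735/16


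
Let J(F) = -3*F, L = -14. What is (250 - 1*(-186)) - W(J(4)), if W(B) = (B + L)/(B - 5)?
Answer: 7386/17 ≈ 434.47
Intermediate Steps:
W(B) = (-14 + B)/(-5 + B) (W(B) = (B - 14)/(B - 5) = (-14 + B)/(-5 + B))
(250 - 1*(-186)) - W(J(4)) = (250 - 1*(-186)) - (-14 - 3*4)/(-5 - 3*4) = (250 + 186) - (-14 - 12)/(-5 - 12) = 436 - (-26)/(-17) = 436 - (-1)*(-26)/17 = 436 - 1*26/17 = 436 - 26/17 = 7386/17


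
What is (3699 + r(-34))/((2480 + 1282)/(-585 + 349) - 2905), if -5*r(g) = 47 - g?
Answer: -2172852/1723355 ≈ -1.2608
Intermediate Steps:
r(g) = -47/5 + g/5 (r(g) = -(47 - g)/5 = -47/5 + g/5)
(3699 + r(-34))/((2480 + 1282)/(-585 + 349) - 2905) = (3699 + (-47/5 + (⅕)*(-34)))/((2480 + 1282)/(-585 + 349) - 2905) = (3699 + (-47/5 - 34/5))/(3762/(-236) - 2905) = (3699 - 81/5)/(3762*(-1/236) - 2905) = 18414/(5*(-1881/118 - 2905)) = 18414/(5*(-344671/118)) = (18414/5)*(-118/344671) = -2172852/1723355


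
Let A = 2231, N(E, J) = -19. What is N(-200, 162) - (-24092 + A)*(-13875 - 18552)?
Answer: -708886666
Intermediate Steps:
N(-200, 162) - (-24092 + A)*(-13875 - 18552) = -19 - (-24092 + 2231)*(-13875 - 18552) = -19 - (-21861)*(-32427) = -19 - 1*708886647 = -19 - 708886647 = -708886666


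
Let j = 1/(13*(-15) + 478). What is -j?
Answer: -1/283 ≈ -0.0035336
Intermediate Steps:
j = 1/283 (j = 1/(-195 + 478) = 1/283 ≈ 0.0035336)
-j = -1*1/283 = -1/283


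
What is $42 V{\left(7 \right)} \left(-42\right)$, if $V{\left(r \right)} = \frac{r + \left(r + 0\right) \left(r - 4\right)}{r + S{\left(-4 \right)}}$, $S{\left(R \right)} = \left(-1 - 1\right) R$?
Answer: $- \frac{16464}{5} \approx -3292.8$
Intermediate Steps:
$S{\left(R \right)} = - 2 R$
$V{\left(r \right)} = \frac{r + r \left(-4 + r\right)}{8 + r}$ ($V{\left(r \right)} = \frac{r + \left(r + 0\right) \left(r - 4\right)}{r - -8} = \frac{r + r \left(-4 + r\right)}{r + 8} = \frac{r + r \left(-4 + r\right)}{8 + r}$)
$42 V{\left(7 \right)} \left(-42\right) = 42 \frac{7 \left(-3 + 7\right)}{8 + 7} \left(-42\right) = 42 \cdot 7 \cdot \frac{1}{15} \cdot 4 \left(-42\right) = 42 \cdot \frac{28}{15} \left(-42\right) = \frac{392}{5} \left(-42\right) = - \frac{16464}{5}$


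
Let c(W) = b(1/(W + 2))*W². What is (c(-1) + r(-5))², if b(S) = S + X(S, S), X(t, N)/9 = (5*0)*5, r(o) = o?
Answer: 16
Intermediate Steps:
X(t, N) = 0 (X(t, N) = 9*((5*0)*5) = 9*(0*5) = 9*0 = 0)
b(S) = S (b(S) = S + 0 = S)
c(W) = W²/(2 + W) (c(W) = W²/(W + 2) = W²/(2 + W))
(c(-1) + r(-5))² = ((-1)²/(2 - 1) - 5)² = (1/1 - 5)² = (1*1 - 5)² = (1 - 5)² = (-4)² = 16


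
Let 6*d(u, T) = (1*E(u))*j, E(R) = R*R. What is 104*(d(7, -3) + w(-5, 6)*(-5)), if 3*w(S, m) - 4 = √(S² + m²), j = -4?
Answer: -12272/3 - 520*√61/3 ≈ -5444.4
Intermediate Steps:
E(R) = R²
d(u, T) = -2*u²/3 (d(u, T) = ((1*u²)*(-4))/6 = (u²*(-4))/6 = (-4*u²)/6 = -2*u²/3)
w(S, m) = 4/3 + √(S² + m²)/3
104*(d(7, -3) + w(-5, 6)*(-5)) = 104*(-⅔*7² + (4/3 + √((-5)² + 6²)/3)*(-5)) = 104*(-⅔*49 + (4/3 + √(25 + 36)/3)*(-5)) = 104*(-98/3 + (4/3 + √61/3)*(-5)) = 104*(-98/3 + (-20/3 - 5*√61/3)) = 104*(-118/3 - 5*√61/3) = -12272/3 - 520*√61/3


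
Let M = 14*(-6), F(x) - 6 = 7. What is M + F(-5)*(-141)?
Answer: -1917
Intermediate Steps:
F(x) = 13 (F(x) = 6 + 7 = 13)
M = -84
M + F(-5)*(-141) = -84 + 13*(-141) = -84 - 1833 = -1917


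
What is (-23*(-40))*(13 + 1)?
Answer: 12880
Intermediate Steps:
(-23*(-40))*(13 + 1) = 920*14 = 12880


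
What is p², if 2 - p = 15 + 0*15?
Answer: 169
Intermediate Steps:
p = -13 (p = 2 - (15 + 0*15) = 2 - (15 + 0) = 2 - 1*15 = 2 - 15 = -13)
p² = (-13)² = 169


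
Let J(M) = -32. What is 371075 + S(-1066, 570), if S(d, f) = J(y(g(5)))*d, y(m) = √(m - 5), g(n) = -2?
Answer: 405187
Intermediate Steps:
y(m) = √(-5 + m)
S(d, f) = -32*d
371075 + S(-1066, 570) = 371075 - 32*(-1066) = 371075 + 34112 = 405187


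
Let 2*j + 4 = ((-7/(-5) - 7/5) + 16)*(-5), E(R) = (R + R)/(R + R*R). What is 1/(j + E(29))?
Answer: -15/629 ≈ -0.023847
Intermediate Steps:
E(R) = 2*R/(R + R²) (E(R) = (2*R)/(R + R²) = 2*R/(R + R²))
j = -42 (j = -2 + (((-7/(-5) - 7/5) + 16)*(-5))/2 = -2 + (((-7*(-⅕) - 7*⅕) + 16)*(-5))/2 = -2 + (((7/5 - 7/5) + 16)*(-5))/2 = -2 + ((0 + 16)*(-5))/2 = -2 + (16*(-5))/2 = -2 + (½)*(-80) = -2 - 40 = -42)
1/(j + E(29)) = 1/(-42 + 2/(1 + 29)) = 1/(-42 + 2/30) = 1/(-42 + 2*(1/30)) = 1/(-42 + 1/15) = 1/(-629/15) = -15/629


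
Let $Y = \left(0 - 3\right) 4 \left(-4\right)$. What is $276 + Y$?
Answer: $324$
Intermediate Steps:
$Y = 48$ ($Y = \left(-3\right) 4 \left(-4\right) = \left(-12\right) \left(-4\right) = 48$)
$276 + Y = 276 + 48 = 324$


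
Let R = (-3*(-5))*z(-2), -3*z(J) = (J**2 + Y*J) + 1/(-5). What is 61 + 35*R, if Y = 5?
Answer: 1146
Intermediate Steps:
z(J) = 1/15 - 5*J/3 - J**2/3 (z(J) = -((J**2 + 5*J) + 1/(-5))/3 = -((J**2 + 5*J) + 1*(-1/5))/3 = -((J**2 + 5*J) - 1/5)/3 = -(-1/5 + J**2 + 5*J)/3 = 1/15 - 5*J/3 - J**2/3)
R = 31 (R = (-3*(-5))*(1/15 - 5/3*(-2) - 1/3*(-2)**2) = 15*(1/15 + 10/3 - 1/3*4) = 15*(1/15 + 10/3 - 4/3) = 15*(31/15) = 31)
61 + 35*R = 61 + 35*31 = 61 + 1085 = 1146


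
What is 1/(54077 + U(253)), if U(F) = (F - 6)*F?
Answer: 1/116568 ≈ 8.5787e-6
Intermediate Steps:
U(F) = F*(-6 + F) (U(F) = (-6 + F)*F = F*(-6 + F))
1/(54077 + U(253)) = 1/(54077 + 253*(-6 + 253)) = 1/(54077 + 253*247) = 1/(54077 + 62491) = 1/116568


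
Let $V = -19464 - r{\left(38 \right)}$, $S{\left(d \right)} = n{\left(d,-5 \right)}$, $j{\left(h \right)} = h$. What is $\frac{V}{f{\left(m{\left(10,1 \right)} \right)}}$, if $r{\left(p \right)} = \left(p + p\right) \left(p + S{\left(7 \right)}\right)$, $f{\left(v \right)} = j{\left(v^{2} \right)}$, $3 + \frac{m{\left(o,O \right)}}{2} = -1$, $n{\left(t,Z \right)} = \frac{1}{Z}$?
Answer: $- \frac{27921}{80} \approx -349.01$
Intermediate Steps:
$m{\left(o,O \right)} = -8$ ($m{\left(o,O \right)} = -6 + 2 \left(-1\right) = -6 - 2 = -8$)
$S{\left(d \right)} = - \frac{1}{5}$ ($S{\left(d \right)} = \frac{1}{-5} = - \frac{1}{5}$)
$f{\left(v \right)} = v^{2}$
$r{\left(p \right)} = 2 p \left(- \frac{1}{5} + p\right)$ ($r{\left(p \right)} = \left(p + p\right) \left(p - \frac{1}{5}\right) = 2 p \left(- \frac{1}{5} + p\right)$)
$V = - \frac{111684}{5}$ ($V = -19464 - \frac{2}{5} \cdot 38 \left(-1 + 5 \cdot 38\right) = -19464 - \frac{2}{5} \cdot 38 \left(-1 + 190\right) = -19464 - \frac{2}{5} \cdot 38 \cdot 189 = -19464 - \frac{14364}{5} = - \frac{111684}{5} \approx -22337.0$)
$\frac{V}{f{\left(m{\left(10,1 \right)} \right)}} = - \frac{111684}{5 \left(-8\right)^{2}} = - \frac{111684}{5 \cdot 64} = \left(- \frac{111684}{5}\right) \frac{1}{64} = - \frac{27921}{80}$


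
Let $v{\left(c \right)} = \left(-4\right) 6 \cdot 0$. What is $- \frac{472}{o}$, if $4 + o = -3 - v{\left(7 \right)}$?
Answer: $\frac{472}{7} \approx 67.429$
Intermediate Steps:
$v{\left(c \right)} = 0$ ($v{\left(c \right)} = \left(-24\right) 0 = 0$)
$o = -7$ ($o = -4 - 3 = -7$)
$- \frac{472}{o} = - \frac{472}{-7} = \left(-472\right) \left(- \frac{1}{7}\right) = \frac{472}{7}$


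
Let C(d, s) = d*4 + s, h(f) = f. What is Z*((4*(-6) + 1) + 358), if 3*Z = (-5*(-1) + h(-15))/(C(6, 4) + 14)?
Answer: -1675/63 ≈ -26.587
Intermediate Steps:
C(d, s) = s + 4*d (C(d, s) = 4*d + s = s + 4*d)
Z = -5/63 (Z = ((-5*(-1) - 15)/((4 + 4*6) + 14))/3 = ((5 - 15)/((4 + 24) + 14))/3 = (-10/(28 + 14))/3 = (-10/42)/3 = (-10*1/42)/3 = (⅓)*(-5/21) = -5/63 ≈ -0.079365)
Z*((4*(-6) + 1) + 358) = -5*((4*(-6) + 1) + 358)/63 = -5*((-24 + 1) + 358)/63 = -5*(-23 + 358)/63 = -5/63*335 = -1675/63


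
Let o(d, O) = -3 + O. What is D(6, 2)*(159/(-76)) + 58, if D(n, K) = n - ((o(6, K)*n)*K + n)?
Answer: 625/19 ≈ 32.895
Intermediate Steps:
D(n, K) = -K*n*(-3 + K) (D(n, K) = n - (((-3 + K)*n)*K + n) = n - ((n*(-3 + K))*K + n) = n - (K*n*(-3 + K) + n) = n - (n + K*n*(-3 + K)) = n + (-n - K*n*(-3 + K)) = -K*n*(-3 + K))
D(6, 2)*(159/(-76)) + 58 = (2*6*(3 - 1*2))*(159/(-76)) + 58 = (2*6*(3 - 2))*(159*(-1/76)) + 58 = (2*6*1)*(-159/76) + 58 = 12*(-159/76) + 58 = -477/19 + 58 = 625/19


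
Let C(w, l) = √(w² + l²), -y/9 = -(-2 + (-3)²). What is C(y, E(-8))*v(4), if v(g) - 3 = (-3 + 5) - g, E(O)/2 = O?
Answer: 65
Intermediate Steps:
E(O) = 2*O
v(g) = 5 - g (v(g) = 3 + ((-3 + 5) - g) = 3 + (2 - g) = 5 - g)
y = 63 (y = -(-9)*(-2 + (-3)²) = -(-9)*(-2 + 9) = -(-9)*7 = -9*(-7) = 63)
C(w, l) = √(l² + w²)
C(y, E(-8))*v(4) = √((2*(-8))² + 63²)*(5 - 1*4) = √((-16)² + 3969)*(5 - 4) = √(256 + 3969)*1 = √4225*1 = 65*1 = 65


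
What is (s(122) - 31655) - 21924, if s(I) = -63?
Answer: -53642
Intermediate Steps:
(s(122) - 31655) - 21924 = (-63 - 31655) - 21924 = -31718 - 21924 = -53642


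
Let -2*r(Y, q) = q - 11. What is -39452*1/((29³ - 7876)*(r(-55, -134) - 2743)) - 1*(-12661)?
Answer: 159521255231/12599419 ≈ 12661.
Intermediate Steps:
r(Y, q) = 11/2 - q/2 (r(Y, q) = -(q - 11)/2 = -(-11 + q)/2 = 11/2 - q/2)
-39452*1/((29³ - 7876)*(r(-55, -134) - 2743)) - 1*(-12661) = -39452*1/((29³ - 7876)*((11/2 - ½*(-134)) - 2743)) - 1*(-12661) = -39452*1/((24389 - 7876)*((11/2 + 67) - 2743)) + 12661 = -39452*1/(16513*(145/2 - 2743)) + 12661 = -39452/(16513*(-5341/2)) + 12661 = -39452/(-88195933/2) + 12661 = -39452*(-2/88195933) + 12661 = 11272/12599419 + 12661 = 159521255231/12599419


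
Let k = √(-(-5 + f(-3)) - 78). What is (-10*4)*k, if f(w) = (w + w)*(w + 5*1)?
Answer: -40*I*√61 ≈ -312.41*I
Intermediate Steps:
f(w) = 2*w*(5 + w) (f(w) = (2*w)*(w + 5) = (2*w)*(5 + w) = 2*w*(5 + w))
k = I*√61 (k = √(-(-5 + 2*(-3)*(5 - 3)) - 78) = √(-(-5 + 2*(-3)*2) - 78) = √(-(-5 - 12) - 78) = √(-1*(-17) - 78) = √(17 - 78) = √(-61) = I*√61 ≈ 7.8102*I)
(-10*4)*k = (-10*4)*(I*√61) = (-5*8)*(I*√61) = -40*I*√61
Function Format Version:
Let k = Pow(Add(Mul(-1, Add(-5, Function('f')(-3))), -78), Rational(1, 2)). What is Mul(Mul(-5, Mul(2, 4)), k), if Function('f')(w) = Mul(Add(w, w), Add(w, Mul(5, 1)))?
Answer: Mul(-40, I, Pow(61, Rational(1, 2))) ≈ Mul(-312.41, I)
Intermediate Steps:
Function('f')(w) = Mul(2, w, Add(5, w)) (Function('f')(w) = Mul(Mul(2, w), Add(w, 5)) = Mul(Mul(2, w), Add(5, w)) = Mul(2, w, Add(5, w)))
k = Mul(I, Pow(61, Rational(1, 2))) (k = Pow(Add(Mul(-1, Add(-5, Mul(2, -3, Add(5, -3)))), -78), Rational(1, 2)) = Pow(Add(Mul(-1, Add(-5, Mul(2, -3, 2))), -78), Rational(1, 2)) = Pow(Add(Mul(-1, Add(-5, -12)), -78), Rational(1, 2)) = Pow(Add(Mul(-1, -17), -78), Rational(1, 2)) = Pow(Add(17, -78), Rational(1, 2)) = Pow(-61, Rational(1, 2)) = Mul(I, Pow(61, Rational(1, 2))) ≈ Mul(7.8102, I))
Mul(Mul(-5, Mul(2, 4)), k) = Mul(Mul(-5, Mul(2, 4)), Mul(I, Pow(61, Rational(1, 2)))) = Mul(Mul(-5, 8), Mul(I, Pow(61, Rational(1, 2)))) = Mul(-40, Mul(I, Pow(61, Rational(1, 2)))) = Mul(-40, I, Pow(61, Rational(1, 2)))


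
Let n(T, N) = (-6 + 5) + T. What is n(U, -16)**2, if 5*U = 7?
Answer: 4/25 ≈ 0.16000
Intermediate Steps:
U = 7/5 (U = (1/5)*7 = 7/5 ≈ 1.4000)
n(T, N) = -1 + T
n(U, -16)**2 = (-1 + 7/5)**2 = (2/5)**2 = 4/25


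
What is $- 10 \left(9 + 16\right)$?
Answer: $-250$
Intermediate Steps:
$- 10 \left(9 + 16\right) = \left(-10\right) 25 = -250$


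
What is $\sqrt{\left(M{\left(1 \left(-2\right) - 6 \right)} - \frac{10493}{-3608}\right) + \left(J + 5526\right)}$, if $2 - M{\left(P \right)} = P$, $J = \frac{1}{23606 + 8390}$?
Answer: $\frac{\sqrt{1153369956315338058}}{14430196} \approx 74.424$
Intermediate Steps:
$J = \frac{1}{31996} \approx 3.1254 \cdot 10^{-5}$
$M{\left(P \right)} = 2 - P$
$\sqrt{\left(M{\left(1 \left(-2\right) - 6 \right)} - \frac{10493}{-3608}\right) + \left(J + 5526\right)} = \sqrt{\left(\left(2 - \left(1 \left(-2\right) - 6\right)\right) - \frac{10493}{-3608}\right) + \left(\frac{1}{31996} + 5526\right)} = \sqrt{\left(\left(2 - \left(-2 - 6\right)\right) - 10493 \left(- \frac{1}{3608}\right)\right) + \frac{176809897}{31996}} = \sqrt{\left(\left(2 - -8\right) - - \frac{10493}{3608}\right) + \frac{176809897}{31996}} = \sqrt{\left(\left(2 + 8\right) + \frac{10493}{3608}\right) + \frac{176809897}{31996}} = \sqrt{\left(10 + \frac{10493}{3608}\right) + \frac{176809897}{31996}} = \sqrt{\frac{46573}{3608} + \frac{176809897}{31996}} = \sqrt{\frac{159855064521}{28860392}} = \frac{\sqrt{1153369956315338058}}{14430196}$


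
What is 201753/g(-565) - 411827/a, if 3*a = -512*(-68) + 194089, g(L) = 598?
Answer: 45443452827/136885190 ≈ 331.98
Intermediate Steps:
a = 228905/3 (a = (-512*(-68) + 194089)/3 = (34816 + 194089)/3 = (⅓)*228905 = 228905/3 ≈ 76302.)
201753/g(-565) - 411827/a = 201753/598 - 411827/228905/3 = 201753*(1/598) - 411827*3/228905 = 201753/598 - 1235481/228905 = 45443452827/136885190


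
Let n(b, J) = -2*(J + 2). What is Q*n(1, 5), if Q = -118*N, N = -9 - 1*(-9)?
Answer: 0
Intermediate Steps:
N = 0 (N = -9 + 9 = 0)
n(b, J) = -4 - 2*J (n(b, J) = -2*(2 + J) = -4 - 2*J)
Q = 0 (Q = -118*0 = 0)
Q*n(1, 5) = 0*(-4 - 2*5) = 0*(-4 - 10) = 0*(-14) = 0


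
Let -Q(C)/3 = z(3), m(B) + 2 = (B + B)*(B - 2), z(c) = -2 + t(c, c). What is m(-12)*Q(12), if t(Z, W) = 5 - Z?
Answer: 0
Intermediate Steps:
z(c) = 3 - c (z(c) = -2 + (5 - c) = 3 - c)
m(B) = -2 + 2*B*(-2 + B) (m(B) = -2 + (B + B)*(B - 2) = -2 + (2*B)*(-2 + B) = -2 + 2*B*(-2 + B))
Q(C) = 0 (Q(C) = -3*(3 - 1*3) = -3*(3 - 3) = -3*0 = 0)
m(-12)*Q(12) = (-2 - 4*(-12) + 2*(-12)**2)*0 = (-2 + 48 + 2*144)*0 = (-2 + 48 + 288)*0 = 334*0 = 0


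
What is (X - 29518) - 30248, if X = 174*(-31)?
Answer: -65160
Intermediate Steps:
X = -5394
(X - 29518) - 30248 = (-5394 - 29518) - 30248 = -34912 - 30248 = -65160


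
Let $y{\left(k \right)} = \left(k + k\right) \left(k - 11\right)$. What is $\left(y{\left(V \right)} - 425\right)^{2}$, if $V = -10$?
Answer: $25$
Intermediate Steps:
$y{\left(k \right)} = 2 k \left(-11 + k\right)$
$\left(y{\left(V \right)} - 425\right)^{2} = \left(2 \left(-10\right) \left(-11 - 10\right) - 425\right)^{2} = \left(2 \left(-10\right) \left(-21\right) - 425\right)^{2} = \left(420 - 425\right)^{2} = \left(-5\right)^{2} = 25$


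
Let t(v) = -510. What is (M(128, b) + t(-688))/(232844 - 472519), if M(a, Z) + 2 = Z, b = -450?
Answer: 962/239675 ≈ 0.0040138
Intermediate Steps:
M(a, Z) = -2 + Z
(M(128, b) + t(-688))/(232844 - 472519) = ((-2 - 450) - 510)/(232844 - 472519) = (-452 - 510)/(-239675) = -962*(-1/239675) = 962/239675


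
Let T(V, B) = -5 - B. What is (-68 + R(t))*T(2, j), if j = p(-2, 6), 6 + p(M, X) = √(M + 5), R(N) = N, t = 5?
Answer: -63 + 63*√3 ≈ 46.119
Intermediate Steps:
p(M, X) = -6 + √(5 + M) (p(M, X) = -6 + √(M + 5) = -6 + √(5 + M))
j = -6 + √3 (j = -6 + √(5 - 2) = -6 + √3 ≈ -4.2680)
(-68 + R(t))*T(2, j) = (-68 + 5)*(-5 - (-6 + √3)) = -63*(-5 + (6 - √3)) = -63*(1 - √3) = -63 + 63*√3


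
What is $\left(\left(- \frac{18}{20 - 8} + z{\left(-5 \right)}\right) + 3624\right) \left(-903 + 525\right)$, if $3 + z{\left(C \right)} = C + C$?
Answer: $-1364391$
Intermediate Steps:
$z{\left(C \right)} = -3 + 2 C$ ($z{\left(C \right)} = -3 + \left(C + C\right) = -3 + 2 C$)
$\left(\left(- \frac{18}{20 - 8} + z{\left(-5 \right)}\right) + 3624\right) \left(-903 + 525\right) = \left(\left(- \frac{18}{20 - 8} + \left(-3 + 2 \left(-5\right)\right)\right) + 3624\right) \left(-903 + 525\right) = \left(\left(- \frac{18}{12} - 13\right) + 3624\right) \left(-378\right) = \left(\left(\left(-18\right) \frac{1}{12} - 13\right) + 3624\right) \left(-378\right) = \left(\left(- \frac{3}{2} - 13\right) + 3624\right) \left(-378\right) = \left(- \frac{29}{2} + 3624\right) \left(-378\right) = \frac{7219}{2} \left(-378\right) = -1364391$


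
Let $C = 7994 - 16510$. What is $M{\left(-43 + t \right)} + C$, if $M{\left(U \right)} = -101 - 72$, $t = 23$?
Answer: $-8689$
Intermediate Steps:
$M{\left(U \right)} = -173$ ($M{\left(U \right)} = -101 - 72 = -173$)
$C = -8516$ ($C = 7994 - 16510 = -8516$)
$M{\left(-43 + t \right)} + C = -173 - 8516 = -8689$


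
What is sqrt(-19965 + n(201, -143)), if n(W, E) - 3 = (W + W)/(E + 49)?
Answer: I*sqrt(44105505)/47 ≈ 141.3*I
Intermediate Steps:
n(W, E) = 3 + 2*W/(49 + E) (n(W, E) = 3 + (W + W)/(E + 49) = 3 + (2*W)/(49 + E) = 3 + 2*W/(49 + E))
sqrt(-19965 + n(201, -143)) = sqrt(-19965 + (147 + 2*201 + 3*(-143))/(49 - 143)) = sqrt(-19965 + (147 + 402 - 429)/(-94)) = sqrt(-19965 - 1/94*120) = sqrt(-19965 - 60/47) = sqrt(-938415/47) = I*sqrt(44105505)/47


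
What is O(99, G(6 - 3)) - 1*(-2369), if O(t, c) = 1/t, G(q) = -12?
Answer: 234532/99 ≈ 2369.0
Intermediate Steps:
O(99, G(6 - 3)) - 1*(-2369) = 1/99 - 1*(-2369) = 1/99 + 2369 = 234532/99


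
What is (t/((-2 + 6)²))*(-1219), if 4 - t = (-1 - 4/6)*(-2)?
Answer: -1219/24 ≈ -50.792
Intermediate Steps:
t = ⅔ (t = 4 - (-1 - 4/6)*(-2) = 4 - (-1 - 4*⅙)*(-2) = 4 - (-1 - ⅔)*(-2) = 4 - (-5)*(-2)/3 = 4 - 1*10/3 = 4 - 10/3 = ⅔ ≈ 0.66667)
(t/((-2 + 6)²))*(-1219) = (2/(3*((-2 + 6)²)))*(-1219) = (2/(3*(4²)))*(-1219) = ((⅔)/16)*(-1219) = ((⅔)*(1/16))*(-1219) = (1/24)*(-1219) = -1219/24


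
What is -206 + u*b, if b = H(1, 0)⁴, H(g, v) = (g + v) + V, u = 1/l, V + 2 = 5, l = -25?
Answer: -5406/25 ≈ -216.24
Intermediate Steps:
V = 3 (V = -2 + 5 = 3)
u = -1/25 (u = 1/(-25) = -1/25 ≈ -0.040000)
H(g, v) = 3 + g + v (H(g, v) = (g + v) + 3 = 3 + g + v)
b = 256 (b = (3 + 1 + 0)⁴ = 4⁴ = 256)
-206 + u*b = -206 - 1/25*256 = -206 - 256/25 = -5406/25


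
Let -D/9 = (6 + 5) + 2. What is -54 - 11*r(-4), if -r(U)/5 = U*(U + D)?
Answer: 26566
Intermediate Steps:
D = -117 (D = -9*((6 + 5) + 2) = -9*(11 + 2) = -9*13 = -117)
r(U) = -5*U*(-117 + U) (r(U) = -5*U*(U - 117) = -5*U*(-117 + U))
-54 - 11*r(-4) = -54 - 55*(-4)*(117 - 1*(-4)) = -54 - 55*(-4)*(117 + 4) = -54 - 55*(-4)*121 = -54 - 11*(-2420) = -54 + 26620 = 26566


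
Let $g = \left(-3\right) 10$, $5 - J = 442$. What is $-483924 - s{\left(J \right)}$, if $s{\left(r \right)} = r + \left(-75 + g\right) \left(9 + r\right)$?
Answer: $-528427$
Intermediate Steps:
$J = -437$ ($J = 5 - 442 = -437$)
$g = -30$
$s{\left(r \right)} = -945 - 104 r$ ($s{\left(r \right)} = r + \left(-75 - 30\right) \left(9 + r\right) = r - 105 \left(9 + r\right) = r - \left(945 + 105 r\right) = -945 - 104 r$)
$-483924 - s{\left(J \right)} = -483924 - \left(-945 - -45448\right) = -483924 - \left(-945 + 45448\right) = -483924 - 44503 = -528427$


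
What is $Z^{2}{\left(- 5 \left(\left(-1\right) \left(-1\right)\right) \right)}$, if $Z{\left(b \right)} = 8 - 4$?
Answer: $16$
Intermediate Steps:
$Z{\left(b \right)} = 4$
$Z^{2}{\left(- 5 \left(\left(-1\right) \left(-1\right)\right) \right)} = 4^{2} = 16$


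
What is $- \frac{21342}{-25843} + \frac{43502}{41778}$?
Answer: $\frac{1007924131}{539834427} \approx 1.8671$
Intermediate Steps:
$- \frac{21342}{-25843} + \frac{43502}{41778} = \left(-21342\right) \left(- \frac{1}{25843}\right) + 43502 \cdot \frac{1}{41778} = \frac{21342}{25843} + \frac{21751}{20889} = \frac{1007924131}{539834427}$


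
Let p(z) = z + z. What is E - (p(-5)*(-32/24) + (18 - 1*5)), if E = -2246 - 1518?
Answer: -11371/3 ≈ -3790.3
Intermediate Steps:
p(z) = 2*z
E = -3764
E - (p(-5)*(-32/24) + (18 - 1*5)) = -3764 - ((2*(-5))*(-32/24) + (18 - 1*5)) = -3764 - (-(-320)/24 + (18 - 5)) = -3764 - (-10*(-4/3) + 13) = -3764 - (40/3 + 13) = -3764 - 1*79/3 = -3764 - 79/3 = -11371/3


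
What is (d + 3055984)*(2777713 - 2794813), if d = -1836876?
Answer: -20846746800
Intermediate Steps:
(d + 3055984)*(2777713 - 2794813) = (-1836876 + 3055984)*(2777713 - 2794813) = 1219108*(-17100) = -20846746800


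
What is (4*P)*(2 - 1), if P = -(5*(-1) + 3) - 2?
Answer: 0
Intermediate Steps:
P = 0 (P = -(-5 + 3) - 2 = -1*(-2) - 2 = 2 - 2 = 0)
(4*P)*(2 - 1) = (4*0)*(2 - 1) = 0*1 = 0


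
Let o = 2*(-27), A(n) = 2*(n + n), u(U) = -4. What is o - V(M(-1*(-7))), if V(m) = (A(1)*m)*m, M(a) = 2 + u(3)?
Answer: -70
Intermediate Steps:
A(n) = 4*n (A(n) = 2*(2*n) = 4*n)
o = -54
M(a) = -2 (M(a) = 2 - 4 = -2)
V(m) = 4*m² (V(m) = ((4*1)*m)*m = (4*m)*m = 4*m²)
o - V(M(-1*(-7))) = -54 - 4*(-2)² = -54 - 4*4 = -54 - 1*16 = -54 - 16 = -70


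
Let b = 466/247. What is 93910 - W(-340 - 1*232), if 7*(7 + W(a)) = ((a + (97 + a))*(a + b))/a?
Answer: 46515111221/494494 ≈ 94066.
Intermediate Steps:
b = 466/247 (b = 466*(1/247) = 466/247 ≈ 1.8866)
W(a) = -7 + (97 + 2*a)*(466/247 + a)/(7*a) (W(a) = -7 + (((a + (97 + a))*(a + 466/247))/a)/7 = -7 + (((97 + 2*a)*(466/247 + a))/a)/7 = -7 + ((97 + 2*a)*(466/247 + a)/a)/7 = -7 + (97 + 2*a)*(466/247 + a)/(7*a))
93910 - W(-340 - 1*232) = 93910 - 2*(22601 + (-340 - 1*232)*(6394 + 247*(-340 - 1*232)))/(1729*(-340 - 1*232)) = 93910 - 2*(22601 + (-340 - 232)*(6394 + 247*(-340 - 232)))/(1729*(-340 - 232)) = 93910 - 2*(22601 - 572*(6394 + 247*(-572)))/(1729*(-572)) = 93910 - 2*(-1)*(22601 - 572*(6394 - 141284))/(1729*572) = 93910 - 2*(-1)*(22601 - 572*(-134890))/(1729*572) = 93910 - 2*(-1)*(22601 + 77157080)/(1729*572) = 93910 - 2*(-1)*77179681/(1729*572) = 93910 - 1*(-77179681/494494) = 93910 + 77179681/494494 = 46515111221/494494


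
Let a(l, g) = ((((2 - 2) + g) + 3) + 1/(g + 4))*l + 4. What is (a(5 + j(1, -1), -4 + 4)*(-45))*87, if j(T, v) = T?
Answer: -184005/2 ≈ -92003.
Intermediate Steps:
a(l, g) = 4 + l*(3 + g + 1/(4 + g)) (a(l, g) = (((0 + g) + 3) + 1/(4 + g))*l + 4 = ((g + 3) + 1/(4 + g))*l + 4 = ((3 + g) + 1/(4 + g))*l + 4 = (3 + g + 1/(4 + g))*l + 4 = l*(3 + g + 1/(4 + g)) + 4 = 4 + l*(3 + g + 1/(4 + g)))
(a(5 + j(1, -1), -4 + 4)*(-45))*87 = (((16 + 4*(-4 + 4) + 13*(5 + 1) + (5 + 1)*(-4 + 4)² + 7*(-4 + 4)*(5 + 1))/(4 + (-4 + 4)))*(-45))*87 = (((16 + 4*0 + 13*6 + 6*0² + 7*0*6)/(4 + 0))*(-45))*87 = (((16 + 0 + 78 + 6*0 + 0)/4)*(-45))*87 = (((16 + 0 + 78 + 0 + 0)/4)*(-45))*87 = (((¼)*94)*(-45))*87 = ((47/2)*(-45))*87 = -2115/2*87 = -184005/2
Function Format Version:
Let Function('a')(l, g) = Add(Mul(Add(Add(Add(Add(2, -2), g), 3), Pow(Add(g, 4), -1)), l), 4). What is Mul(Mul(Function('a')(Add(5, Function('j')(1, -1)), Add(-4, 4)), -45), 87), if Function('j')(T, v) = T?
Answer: Rational(-184005, 2) ≈ -92003.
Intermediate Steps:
Function('a')(l, g) = Add(4, Mul(l, Add(3, g, Pow(Add(4, g), -1)))) (Function('a')(l, g) = Add(Mul(Add(Add(Add(0, g), 3), Pow(Add(4, g), -1)), l), 4) = Add(Mul(Add(Add(g, 3), Pow(Add(4, g), -1)), l), 4) = Add(Mul(Add(Add(3, g), Pow(Add(4, g), -1)), l), 4) = Add(Mul(Add(3, g, Pow(Add(4, g), -1)), l), 4) = Add(Mul(l, Add(3, g, Pow(Add(4, g), -1))), 4) = Add(4, Mul(l, Add(3, g, Pow(Add(4, g), -1)))))
Mul(Mul(Function('a')(Add(5, Function('j')(1, -1)), Add(-4, 4)), -45), 87) = Mul(Mul(Mul(Pow(Add(4, Add(-4, 4)), -1), Add(16, Mul(4, Add(-4, 4)), Mul(13, Add(5, 1)), Mul(Add(5, 1), Pow(Add(-4, 4), 2)), Mul(7, Add(-4, 4), Add(5, 1)))), -45), 87) = Mul(Mul(Mul(Pow(Add(4, 0), -1), Add(16, Mul(4, 0), Mul(13, 6), Mul(6, Pow(0, 2)), Mul(7, 0, 6))), -45), 87) = Mul(Mul(Mul(Pow(4, -1), Add(16, 0, 78, Mul(6, 0), 0)), -45), 87) = Mul(Mul(Mul(Rational(1, 4), Add(16, 0, 78, 0, 0)), -45), 87) = Mul(Mul(Mul(Rational(1, 4), 94), -45), 87) = Mul(Mul(Rational(47, 2), -45), 87) = Mul(Rational(-2115, 2), 87) = Rational(-184005, 2)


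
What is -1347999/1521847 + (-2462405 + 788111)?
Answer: -2548020649017/1521847 ≈ -1.6743e+6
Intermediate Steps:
-1347999/1521847 + (-2462405 + 788111) = -1347999*1/1521847 - 1674294 = -1347999/1521847 - 1674294 = -2548020649017/1521847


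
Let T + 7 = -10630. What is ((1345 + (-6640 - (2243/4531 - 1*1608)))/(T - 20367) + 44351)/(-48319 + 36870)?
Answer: -1557601584141/402086372669 ≈ -3.8738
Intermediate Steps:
T = -10637 (T = -7 - 10630 = -10637)
((1345 + (-6640 - (2243/4531 - 1*1608)))/(T - 20367) + 44351)/(-48319 + 36870) = ((1345 + (-6640 - (2243/4531 - 1*1608)))/(-10637 - 20367) + 44351)/(-48319 + 36870) = ((1345 + (-6640 - (2243*(1/4531) - 1608)))/(-31004) + 44351)/(-11449) = ((1345 + (-6640 - (2243/4531 - 1608)))*(-1/31004) + 44351)*(-1/11449) = ((1345 + (-6640 - 1*(-7283605/4531)))*(-1/31004) + 44351)*(-1/11449) = ((1345 + (-6640 + 7283605/4531))*(-1/31004) + 44351)*(-1/11449) = ((1345 - 22802235/4531)*(-1/31004) + 44351)*(-1/11449) = (-16708040/4531*(-1/31004) + 44351)*(-1/11449) = (4177010/35119781 + 44351)*(-1/11449) = (1557601584141/35119781)*(-1/11449) = -1557601584141/402086372669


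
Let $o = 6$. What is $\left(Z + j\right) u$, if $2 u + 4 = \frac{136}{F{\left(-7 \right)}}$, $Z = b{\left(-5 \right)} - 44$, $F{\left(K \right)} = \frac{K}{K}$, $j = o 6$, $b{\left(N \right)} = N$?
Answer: $-858$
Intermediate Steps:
$j = 36$ ($j = 6 \cdot 6 = 36$)
$F{\left(K \right)} = 1$
$Z = -49$ ($Z = -5 - 44 = -49$)
$u = 66$ ($u = -2 + \frac{136 \cdot 1^{-1}}{2} = -2 + \frac{136 \cdot 1}{2} = -2 + \frac{1}{2} \cdot 136 = -2 + 68 = 66$)
$\left(Z + j\right) u = \left(-49 + 36\right) 66 = \left(-13\right) 66 = -858$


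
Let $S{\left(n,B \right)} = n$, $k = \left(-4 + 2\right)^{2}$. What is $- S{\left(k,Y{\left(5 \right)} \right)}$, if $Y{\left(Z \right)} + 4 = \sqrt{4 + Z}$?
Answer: $-4$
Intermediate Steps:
$Y{\left(Z \right)} = -4 + \sqrt{4 + Z}$
$k = 4$ ($k = \left(-2\right)^{2} = 4$)
$- S{\left(k,Y{\left(5 \right)} \right)} = \left(-1\right) 4 = -4$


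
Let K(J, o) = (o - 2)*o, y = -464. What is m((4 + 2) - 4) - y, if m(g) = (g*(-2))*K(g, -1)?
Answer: 452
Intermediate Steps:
K(J, o) = o*(-2 + o) (K(J, o) = (-2 + o)*o = o*(-2 + o))
m(g) = -6*g (m(g) = (g*(-2))*(-(-2 - 1)) = (-2*g)*(-1*(-3)) = -2*g*3 = -6*g)
m((4 + 2) - 4) - y = -6*((4 + 2) - 4) - 1*(-464) = -6*(6 - 4) + 464 = -6*2 + 464 = -12 + 464 = 452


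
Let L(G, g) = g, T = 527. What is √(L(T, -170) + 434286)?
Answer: 2*√108529 ≈ 658.88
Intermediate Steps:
√(L(T, -170) + 434286) = √(-170 + 434286) = √434116 = 2*√108529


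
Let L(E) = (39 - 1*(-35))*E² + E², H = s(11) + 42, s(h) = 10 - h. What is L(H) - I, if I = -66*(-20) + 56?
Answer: 124699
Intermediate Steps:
H = 41 (H = (10 - 1*11) + 42 = (10 - 11) + 42 = -1 + 42 = 41)
I = 1376 (I = 1320 + 56 = 1376)
L(E) = 75*E² (L(E) = (39 + 35)*E² + E² = 74*E² + E² = 75*E²)
L(H) - I = 75*41² - 1*1376 = 75*1681 - 1376 = 126075 - 1376 = 124699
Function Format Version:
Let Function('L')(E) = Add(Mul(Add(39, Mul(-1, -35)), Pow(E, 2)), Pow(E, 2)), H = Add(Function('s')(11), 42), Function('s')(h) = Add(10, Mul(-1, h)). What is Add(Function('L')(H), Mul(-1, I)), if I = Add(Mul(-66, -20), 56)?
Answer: 124699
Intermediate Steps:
H = 41 (H = Add(Add(10, Mul(-1, 11)), 42) = Add(Add(10, -11), 42) = Add(-1, 42) = 41)
I = 1376 (I = Add(1320, 56) = 1376)
Function('L')(E) = Mul(75, Pow(E, 2)) (Function('L')(E) = Add(Mul(Add(39, 35), Pow(E, 2)), Pow(E, 2)) = Add(Mul(74, Pow(E, 2)), Pow(E, 2)) = Mul(75, Pow(E, 2)))
Add(Function('L')(H), Mul(-1, I)) = Add(Mul(75, Pow(41, 2)), Mul(-1, 1376)) = Add(Mul(75, 1681), -1376) = Add(126075, -1376) = 124699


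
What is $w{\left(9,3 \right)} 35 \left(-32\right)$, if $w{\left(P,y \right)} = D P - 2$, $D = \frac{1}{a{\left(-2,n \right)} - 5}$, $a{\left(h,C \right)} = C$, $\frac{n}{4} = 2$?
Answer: $-1120$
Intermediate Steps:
$n = 8$ ($n = 4 \cdot 2 = 8$)
$D = \frac{1}{3}$ ($D = \frac{1}{8 - 5} = \frac{1}{3} \approx 0.33333$)
$w{\left(P,y \right)} = -2 + \frac{P}{3}$ ($w{\left(P,y \right)} = \frac{P}{3} - 2 = -2 + \frac{P}{3}$)
$w{\left(9,3 \right)} 35 \left(-32\right) = \left(-2 + \frac{1}{3} \cdot 9\right) 35 \left(-32\right) = \left(-2 + 3\right) 35 \left(-32\right) = 1 \cdot 35 \left(-32\right) = 35 \left(-32\right) = -1120$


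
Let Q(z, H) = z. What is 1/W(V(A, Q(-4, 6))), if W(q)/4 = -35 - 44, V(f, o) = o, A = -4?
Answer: -1/316 ≈ -0.0031646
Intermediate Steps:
W(q) = -316 (W(q) = 4*(-35 - 44) = 4*(-79) = -316)
1/W(V(A, Q(-4, 6))) = 1/(-316) = -1/316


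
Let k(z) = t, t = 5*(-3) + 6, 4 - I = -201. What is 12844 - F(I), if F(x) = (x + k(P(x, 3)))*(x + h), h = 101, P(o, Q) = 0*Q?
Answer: -47132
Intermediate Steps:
I = 205 (I = 4 - 1*(-201) = 4 + 201 = 205)
P(o, Q) = 0
t = -9 (t = -15 + 6 = -9)
k(z) = -9
F(x) = (-9 + x)*(101 + x) (F(x) = (x - 9)*(x + 101) = (-9 + x)*(101 + x))
12844 - F(I) = 12844 - (-909 + 205² + 92*205) = 12844 - (-909 + 42025 + 18860) = 12844 - 1*59976 = 12844 - 59976 = -47132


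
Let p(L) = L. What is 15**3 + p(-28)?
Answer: 3347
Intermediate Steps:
15**3 + p(-28) = 15**3 - 28 = 3375 - 28 = 3347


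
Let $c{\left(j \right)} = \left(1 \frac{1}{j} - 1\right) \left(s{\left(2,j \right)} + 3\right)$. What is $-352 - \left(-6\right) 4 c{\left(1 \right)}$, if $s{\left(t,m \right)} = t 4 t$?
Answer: $-352$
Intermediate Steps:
$s{\left(t,m \right)} = 4 t^{2}$ ($s{\left(t,m \right)} = 4 t t = 4 t^{2}$)
$c{\left(j \right)} = -19 + \frac{19}{j}$ ($c{\left(j \right)} = \left(1 \frac{1}{j} - 1\right) \left(4 \cdot 2^{2} + 3\right) = \left(\frac{1}{j} - 1\right) \left(4 \cdot 4 + 3\right) = \left(-1 + \frac{1}{j}\right) \left(16 + 3\right) = \left(-1 + \frac{1}{j}\right) 19 = -19 + \frac{19}{j}$)
$-352 - \left(-6\right) 4 c{\left(1 \right)} = -352 - \left(-6\right) 4 \left(-19 + \frac{19}{1}\right) = -352 - - 24 \left(-19 + 19 \cdot 1\right) = -352 - - 24 \left(-19 + 19\right) = -352 - \left(-24\right) 0 = -352 - 0 = -352 + 0 = -352$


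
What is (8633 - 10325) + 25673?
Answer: 23981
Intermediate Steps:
(8633 - 10325) + 25673 = -1692 + 25673 = 23981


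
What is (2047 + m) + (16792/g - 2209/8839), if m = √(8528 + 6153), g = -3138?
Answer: 28310918212/13868391 + √14681 ≈ 2162.6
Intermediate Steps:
m = √14681 ≈ 121.17
(2047 + m) + (16792/g - 2209/8839) = (2047 + √14681) + (16792/(-3138) - 2209/8839) = (2047 + √14681) + (16792*(-1/3138) - 2209*1/8839) = (2047 + √14681) + (-8396/1569 - 2209/8839) = (2047 + √14681) - 77678165/13868391 = 28310918212/13868391 + √14681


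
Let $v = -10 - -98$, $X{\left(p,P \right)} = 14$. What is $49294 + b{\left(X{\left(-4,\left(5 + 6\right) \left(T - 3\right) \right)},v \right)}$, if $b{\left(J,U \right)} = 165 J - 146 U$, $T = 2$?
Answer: $38756$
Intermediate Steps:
$v = 88$ ($v = -10 + 98 = 88$)
$b{\left(J,U \right)} = - 146 U + 165 J$
$49294 + b{\left(X{\left(-4,\left(5 + 6\right) \left(T - 3\right) \right)},v \right)} = 49294 + \left(\left(-146\right) 88 + 165 \cdot 14\right) = 49294 + \left(-12848 + 2310\right) = 49294 - 10538 = 38756$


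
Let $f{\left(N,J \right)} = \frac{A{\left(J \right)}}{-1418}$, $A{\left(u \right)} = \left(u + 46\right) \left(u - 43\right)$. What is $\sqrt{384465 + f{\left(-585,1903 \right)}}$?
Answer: $\frac{\sqrt{191978138535}}{709} \approx 617.99$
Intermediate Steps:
$A{\left(u \right)} = \left(-43 + u\right) \left(46 + u\right)$ ($A{\left(u \right)} = \left(46 + u\right) \left(-43 + u\right) = \left(-43 + u\right) \left(46 + u\right)$)
$f{\left(N,J \right)} = \frac{989}{709} - \frac{3 J}{1418} - \frac{J^{2}}{1418}$ ($f{\left(N,J \right)} = \frac{-1978 + J^{2} + 3 J}{-1418} = \left(-1978 + J^{2} + 3 J\right) \left(- \frac{1}{1418}\right) = \frac{989}{709} - \frac{3 J}{1418} - \frac{J^{2}}{1418}$)
$\sqrt{384465 + f{\left(-585,1903 \right)}} = \sqrt{384465 - \left(\frac{3731}{1418} + \frac{3621409}{1418}\right)} = \sqrt{384465 - \frac{1812570}{709}} = \sqrt{\frac{270773115}{709}} = \frac{\sqrt{191978138535}}{709}$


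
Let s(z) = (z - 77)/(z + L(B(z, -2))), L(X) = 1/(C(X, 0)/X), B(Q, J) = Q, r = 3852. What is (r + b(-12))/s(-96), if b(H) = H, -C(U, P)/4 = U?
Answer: 369600/173 ≈ 2136.4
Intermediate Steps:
C(U, P) = -4*U
L(X) = -1/4 (L(X) = 1/((-4*X)/X) = 1/(-4) = -1/4)
s(z) = (-77 + z)/(-1/4 + z) (s(z) = (z - 77)/(z - 1/4) = (-77 + z)/(-1/4 + z))
(r + b(-12))/s(-96) = (3852 - 12)/((4*(-77 - 96)/(-1 + 4*(-96)))) = 3840/((4*(-173)/(-1 - 384))) = 3840/((4*(-173)/(-385))) = 3840/((4*(-1/385)*(-173))) = 3840/(692/385) = 3840*(385/692) = 369600/173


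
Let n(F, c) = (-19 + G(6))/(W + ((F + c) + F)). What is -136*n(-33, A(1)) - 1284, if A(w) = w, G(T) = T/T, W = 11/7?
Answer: -48936/37 ≈ -1322.6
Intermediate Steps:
W = 11/7 (W = 11*(1/7) = 11/7 ≈ 1.5714)
G(T) = 1
n(F, c) = -18/(11/7 + c + 2*F) (n(F, c) = (-19 + 1)/(11/7 + ((F + c) + F)) = -18/(11/7 + (c + 2*F)) = -18/(11/7 + c + 2*F))
-136*n(-33, A(1)) - 1284 = -(-17136)/(11 + 7*1 + 14*(-33)) - 1284 = -(-17136)/(11 + 7 - 462) - 1284 = -(-17136)/(-444) - 1284 = -(-17136)*(-1)/444 - 1284 = -136*21/74 - 1284 = -1428/37 - 1284 = -48936/37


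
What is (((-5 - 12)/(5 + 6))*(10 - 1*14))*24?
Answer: 1632/11 ≈ 148.36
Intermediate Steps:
(((-5 - 12)/(5 + 6))*(10 - 1*14))*24 = ((-17/11)*(10 - 14))*24 = (-17*1/11*(-4))*24 = -17/11*(-4)*24 = (68/11)*24 = 1632/11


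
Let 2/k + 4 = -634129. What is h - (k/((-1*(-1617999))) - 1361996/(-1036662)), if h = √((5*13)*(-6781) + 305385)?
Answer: -232907345071756868/177273790934140659 + 2*I*√33845 ≈ -1.3138 + 367.94*I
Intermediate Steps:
k = -2/634133 (k = 2/(-4 - 634129) = 2/(-634133) = 2*(-1/634133) = -2/634133 ≈ -3.1539e-6)
h = 2*I*√33845 (h = √(65*(-6781) + 305385) = √(-440765 + 305385) = √(-135380) = 2*I*√33845 ≈ 367.94*I)
h - (k/((-1*(-1617999))) - 1361996/(-1036662)) = 2*I*√33845 - (-2/(634133*((-1*(-1617999)))) - 1361996/(-1036662)) = 2*I*√33845 - (-2/634133/1617999 - 1361996*(-1/1036662)) = 2*I*√33845 - (-2/634133*1/1617999 + 680998/518331) = 2*I*√33845 - (-2/1026026559867 + 680998/518331) = 2*I*√33845 - 1*232907345071756868/177273790934140659 = 2*I*√33845 - 232907345071756868/177273790934140659 = -232907345071756868/177273790934140659 + 2*I*√33845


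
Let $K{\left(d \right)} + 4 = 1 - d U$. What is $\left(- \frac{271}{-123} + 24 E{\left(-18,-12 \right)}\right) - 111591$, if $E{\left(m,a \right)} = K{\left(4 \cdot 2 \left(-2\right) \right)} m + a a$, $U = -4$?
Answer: $- \frac{9740222}{123} \approx -79189.0$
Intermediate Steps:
$K{\left(d \right)} = -3 + 4 d$ ($K{\left(d \right)} = -4 - \left(-1 + d \left(-4\right)\right) = -4 - \left(-1 - 4 d\right) = -4 + \left(1 + 4 d\right) = -3 + 4 d$)
$E{\left(m,a \right)} = a^{2} - 67 m$ ($E{\left(m,a \right)} = \left(-3 + 4 \cdot 4 \cdot 2 \left(-2\right)\right) m + a a = \left(-3 + 4 \cdot 8 \left(-2\right)\right) m + a^{2} = \left(-3 + 4 \left(-16\right)\right) m + a^{2} = \left(-3 - 64\right) m + a^{2} = - 67 m + a^{2} = a^{2} - 67 m$)
$\left(- \frac{271}{-123} + 24 E{\left(-18,-12 \right)}\right) - 111591 = \left(- \frac{271}{-123} + 24 \left(\left(-12\right)^{2} - -1206\right)\right) - 111591 = \left(\left(-271\right) \left(- \frac{1}{123}\right) + 24 \left(144 + 1206\right)\right) - 111591 = \left(\frac{271}{123} + 24 \cdot 1350\right) - 111591 = \left(\frac{271}{123} + 32400\right) - 111591 = \frac{3985471}{123} - 111591 = - \frac{9740222}{123}$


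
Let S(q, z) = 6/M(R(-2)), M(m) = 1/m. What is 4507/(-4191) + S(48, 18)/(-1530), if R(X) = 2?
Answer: -385889/356235 ≈ -1.0832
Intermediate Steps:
S(q, z) = 12 (S(q, z) = 6/(1/2) = 6/(½) = 6*2 = 12)
4507/(-4191) + S(48, 18)/(-1530) = 4507/(-4191) + 12/(-1530) = 4507*(-1/4191) + 12*(-1/1530) = -4507/4191 - 2/255 = -385889/356235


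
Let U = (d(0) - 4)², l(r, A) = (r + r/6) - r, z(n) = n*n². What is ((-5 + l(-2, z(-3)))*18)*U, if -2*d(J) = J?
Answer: -1536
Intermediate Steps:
z(n) = n³
d(J) = -J/2
l(r, A) = r/6 (l(r, A) = (r + r*(⅙)) - r = (r + r/6) - r = 7*r/6 - r = r/6)
U = 16 (U = (-½*0 - 4)² = (0 - 4)² = (-4)² = 16)
((-5 + l(-2, z(-3)))*18)*U = ((-5 + (⅙)*(-2))*18)*16 = ((-5 - ⅓)*18)*16 = -16/3*18*16 = -96*16 = -1536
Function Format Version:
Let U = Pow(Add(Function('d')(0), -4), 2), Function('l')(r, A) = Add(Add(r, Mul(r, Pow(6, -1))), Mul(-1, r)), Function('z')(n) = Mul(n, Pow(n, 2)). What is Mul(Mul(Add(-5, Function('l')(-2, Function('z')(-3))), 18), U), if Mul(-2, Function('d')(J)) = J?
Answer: -1536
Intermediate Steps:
Function('z')(n) = Pow(n, 3)
Function('d')(J) = Mul(Rational(-1, 2), J)
Function('l')(r, A) = Mul(Rational(1, 6), r) (Function('l')(r, A) = Add(Add(r, Mul(r, Rational(1, 6))), Mul(-1, r)) = Add(Add(r, Mul(Rational(1, 6), r)), Mul(-1, r)) = Add(Mul(Rational(7, 6), r), Mul(-1, r)) = Mul(Rational(1, 6), r))
U = 16 (U = Pow(Add(Mul(Rational(-1, 2), 0), -4), 2) = Pow(Add(0, -4), 2) = Pow(-4, 2) = 16)
Mul(Mul(Add(-5, Function('l')(-2, Function('z')(-3))), 18), U) = Mul(Mul(Add(-5, Mul(Rational(1, 6), -2)), 18), 16) = Mul(Mul(Add(-5, Rational(-1, 3)), 18), 16) = Mul(Mul(Rational(-16, 3), 18), 16) = Mul(-96, 16) = -1536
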